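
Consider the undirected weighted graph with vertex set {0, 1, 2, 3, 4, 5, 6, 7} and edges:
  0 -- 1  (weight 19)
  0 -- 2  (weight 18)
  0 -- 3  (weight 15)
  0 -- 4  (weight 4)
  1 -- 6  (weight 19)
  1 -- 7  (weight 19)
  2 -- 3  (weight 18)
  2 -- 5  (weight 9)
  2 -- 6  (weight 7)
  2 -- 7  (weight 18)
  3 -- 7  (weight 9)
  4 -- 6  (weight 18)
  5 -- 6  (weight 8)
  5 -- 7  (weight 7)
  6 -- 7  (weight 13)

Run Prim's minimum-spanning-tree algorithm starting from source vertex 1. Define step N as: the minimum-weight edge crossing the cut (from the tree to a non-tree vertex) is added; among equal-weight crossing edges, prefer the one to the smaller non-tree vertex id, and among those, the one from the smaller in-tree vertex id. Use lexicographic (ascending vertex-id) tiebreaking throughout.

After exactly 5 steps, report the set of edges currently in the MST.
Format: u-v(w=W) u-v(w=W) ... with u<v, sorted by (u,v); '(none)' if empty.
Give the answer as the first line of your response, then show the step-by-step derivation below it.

0-1(w=19) 0-3(w=15) 0-4(w=4) 3-7(w=9) 5-7(w=7)

step 1: add edge 0-1 (w=19); MST = {0-1(w=19)}
step 2: add edge 0-4 (w=4); MST = {0-1(w=19) 0-4(w=4)}
step 3: add edge 0-3 (w=15); MST = {0-1(w=19) 0-3(w=15) 0-4(w=4)}
step 4: add edge 3-7 (w=9); MST = {0-1(w=19) 0-3(w=15) 0-4(w=4) 3-7(w=9)}
step 5: add edge 5-7 (w=7); MST = {0-1(w=19) 0-3(w=15) 0-4(w=4) 3-7(w=9) 5-7(w=7)}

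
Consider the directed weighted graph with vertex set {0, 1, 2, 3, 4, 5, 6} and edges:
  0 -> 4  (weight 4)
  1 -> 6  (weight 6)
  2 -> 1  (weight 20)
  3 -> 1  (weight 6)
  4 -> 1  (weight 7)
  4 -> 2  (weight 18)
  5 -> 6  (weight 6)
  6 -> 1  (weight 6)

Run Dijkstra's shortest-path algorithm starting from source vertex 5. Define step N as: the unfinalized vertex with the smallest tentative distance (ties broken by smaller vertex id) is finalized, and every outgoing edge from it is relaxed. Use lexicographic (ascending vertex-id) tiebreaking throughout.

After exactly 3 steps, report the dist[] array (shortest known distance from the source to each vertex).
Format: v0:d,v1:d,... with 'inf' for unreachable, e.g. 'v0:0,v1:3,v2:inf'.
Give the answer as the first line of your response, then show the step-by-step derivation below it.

v0:inf,v1:12,v2:inf,v3:inf,v4:inf,v5:0,v6:6

step 1: dist = v0:inf,v1:inf,v2:inf,v3:inf,v4:inf,v5:0,v6:6
step 2: dist = v0:inf,v1:12,v2:inf,v3:inf,v4:inf,v5:0,v6:6
step 3: dist = v0:inf,v1:12,v2:inf,v3:inf,v4:inf,v5:0,v6:6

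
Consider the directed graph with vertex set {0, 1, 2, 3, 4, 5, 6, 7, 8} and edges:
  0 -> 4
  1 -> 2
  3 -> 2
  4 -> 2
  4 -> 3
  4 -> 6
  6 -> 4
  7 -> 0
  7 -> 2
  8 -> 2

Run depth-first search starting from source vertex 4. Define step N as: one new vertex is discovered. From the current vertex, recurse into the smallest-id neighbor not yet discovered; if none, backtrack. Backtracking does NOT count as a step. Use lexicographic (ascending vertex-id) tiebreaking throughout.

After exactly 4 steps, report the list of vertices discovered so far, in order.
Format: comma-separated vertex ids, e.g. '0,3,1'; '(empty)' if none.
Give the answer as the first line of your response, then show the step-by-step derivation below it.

4,2,3,6

step 1: discover 4; path=4; order=4
step 2: discover 2; path=4>2; order=4,2
step 3: discover 3; path=4>3; order=4,2,3
step 4: discover 6; path=4>6; order=4,2,3,6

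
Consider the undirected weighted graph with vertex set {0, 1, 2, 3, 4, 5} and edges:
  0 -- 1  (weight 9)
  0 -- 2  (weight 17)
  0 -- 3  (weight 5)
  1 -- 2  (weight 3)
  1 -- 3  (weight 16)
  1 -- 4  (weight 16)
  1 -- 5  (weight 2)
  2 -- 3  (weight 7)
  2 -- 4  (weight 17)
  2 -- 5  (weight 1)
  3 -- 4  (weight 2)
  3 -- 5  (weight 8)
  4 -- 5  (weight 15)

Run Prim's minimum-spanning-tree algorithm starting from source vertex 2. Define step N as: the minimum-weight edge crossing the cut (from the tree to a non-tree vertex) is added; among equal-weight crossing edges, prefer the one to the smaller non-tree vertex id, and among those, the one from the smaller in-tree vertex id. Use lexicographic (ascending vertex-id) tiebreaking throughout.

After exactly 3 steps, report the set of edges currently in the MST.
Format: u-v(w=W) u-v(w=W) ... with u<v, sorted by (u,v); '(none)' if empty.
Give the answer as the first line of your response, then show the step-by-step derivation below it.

1-5(w=2) 2-3(w=7) 2-5(w=1)

step 1: add edge 2-5 (w=1); MST = {2-5(w=1)}
step 2: add edge 1-5 (w=2); MST = {1-5(w=2) 2-5(w=1)}
step 3: add edge 2-3 (w=7); MST = {1-5(w=2) 2-3(w=7) 2-5(w=1)}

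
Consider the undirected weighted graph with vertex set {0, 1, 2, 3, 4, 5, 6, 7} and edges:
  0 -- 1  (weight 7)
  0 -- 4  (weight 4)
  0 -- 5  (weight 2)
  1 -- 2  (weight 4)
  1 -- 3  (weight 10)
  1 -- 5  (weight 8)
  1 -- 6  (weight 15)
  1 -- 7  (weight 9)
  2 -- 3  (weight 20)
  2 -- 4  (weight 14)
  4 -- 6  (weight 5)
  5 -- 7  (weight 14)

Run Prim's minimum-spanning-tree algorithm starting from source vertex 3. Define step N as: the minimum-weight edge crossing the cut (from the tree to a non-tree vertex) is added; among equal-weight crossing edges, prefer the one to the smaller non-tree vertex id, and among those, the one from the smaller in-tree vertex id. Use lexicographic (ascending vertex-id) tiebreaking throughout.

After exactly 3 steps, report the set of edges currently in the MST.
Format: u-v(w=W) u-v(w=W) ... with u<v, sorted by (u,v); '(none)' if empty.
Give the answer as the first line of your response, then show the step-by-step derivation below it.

0-1(w=7) 1-2(w=4) 1-3(w=10)

step 1: add edge 1-3 (w=10); MST = {1-3(w=10)}
step 2: add edge 1-2 (w=4); MST = {1-2(w=4) 1-3(w=10)}
step 3: add edge 0-1 (w=7); MST = {0-1(w=7) 1-2(w=4) 1-3(w=10)}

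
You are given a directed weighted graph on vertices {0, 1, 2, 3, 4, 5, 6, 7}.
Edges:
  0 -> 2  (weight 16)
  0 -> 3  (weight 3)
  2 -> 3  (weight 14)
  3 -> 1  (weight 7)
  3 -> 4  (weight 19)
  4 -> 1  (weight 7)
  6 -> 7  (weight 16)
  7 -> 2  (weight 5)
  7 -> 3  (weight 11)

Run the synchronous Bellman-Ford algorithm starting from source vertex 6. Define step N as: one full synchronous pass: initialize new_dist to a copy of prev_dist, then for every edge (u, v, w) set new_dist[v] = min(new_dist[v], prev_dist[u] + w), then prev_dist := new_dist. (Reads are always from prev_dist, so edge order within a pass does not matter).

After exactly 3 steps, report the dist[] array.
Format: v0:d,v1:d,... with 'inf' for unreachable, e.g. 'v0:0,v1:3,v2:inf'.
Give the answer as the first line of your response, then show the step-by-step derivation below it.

v0:inf,v1:34,v2:21,v3:27,v4:46,v5:inf,v6:0,v7:16

step 1: dist = v0:inf,v1:inf,v2:inf,v3:inf,v4:inf,v5:inf,v6:0,v7:16
step 2: dist = v0:inf,v1:inf,v2:21,v3:27,v4:inf,v5:inf,v6:0,v7:16
step 3: dist = v0:inf,v1:34,v2:21,v3:27,v4:46,v5:inf,v6:0,v7:16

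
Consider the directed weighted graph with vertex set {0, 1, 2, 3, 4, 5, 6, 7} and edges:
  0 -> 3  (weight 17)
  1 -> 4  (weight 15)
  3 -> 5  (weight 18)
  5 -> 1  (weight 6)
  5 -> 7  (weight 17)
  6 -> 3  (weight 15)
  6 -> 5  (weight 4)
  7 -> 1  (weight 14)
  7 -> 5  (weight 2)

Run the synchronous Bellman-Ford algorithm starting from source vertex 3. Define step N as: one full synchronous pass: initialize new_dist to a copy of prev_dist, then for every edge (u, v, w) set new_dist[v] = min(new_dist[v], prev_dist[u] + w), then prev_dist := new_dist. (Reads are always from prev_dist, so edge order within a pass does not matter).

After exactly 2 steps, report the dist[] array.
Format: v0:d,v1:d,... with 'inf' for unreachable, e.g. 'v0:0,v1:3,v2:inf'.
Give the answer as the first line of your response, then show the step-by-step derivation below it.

v0:inf,v1:24,v2:inf,v3:0,v4:inf,v5:18,v6:inf,v7:35

step 1: dist = v0:inf,v1:inf,v2:inf,v3:0,v4:inf,v5:18,v6:inf,v7:inf
step 2: dist = v0:inf,v1:24,v2:inf,v3:0,v4:inf,v5:18,v6:inf,v7:35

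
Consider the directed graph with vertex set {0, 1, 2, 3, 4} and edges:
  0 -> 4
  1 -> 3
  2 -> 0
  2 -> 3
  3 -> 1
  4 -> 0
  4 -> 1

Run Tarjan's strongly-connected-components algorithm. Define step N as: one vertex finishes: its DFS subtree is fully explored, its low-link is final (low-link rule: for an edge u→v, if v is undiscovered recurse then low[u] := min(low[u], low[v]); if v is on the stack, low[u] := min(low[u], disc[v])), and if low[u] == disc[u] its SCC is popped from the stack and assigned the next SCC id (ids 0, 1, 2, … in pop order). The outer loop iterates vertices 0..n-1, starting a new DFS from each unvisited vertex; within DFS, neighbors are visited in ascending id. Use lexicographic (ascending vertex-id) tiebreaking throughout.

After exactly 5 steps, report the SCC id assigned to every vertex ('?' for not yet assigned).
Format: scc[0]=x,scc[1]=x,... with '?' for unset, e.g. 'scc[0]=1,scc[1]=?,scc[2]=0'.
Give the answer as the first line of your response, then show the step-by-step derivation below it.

scc[0]=1,scc[1]=0,scc[2]=2,scc[3]=0,scc[4]=1

step 1: low=(low[0]=0,low[1]=2,low[2]=?,low[3]=2,low[4]=0); scc=(scc[0]=?,scc[1]=?,scc[2]=?,scc[3]=?,scc[4]=?)
step 2: low=(low[0]=0,low[1]=2,low[2]=?,low[3]=2,low[4]=0); scc=(scc[0]=?,scc[1]=0,scc[2]=?,scc[3]=0,scc[4]=?)
step 3: low=(low[0]=0,low[1]=2,low[2]=?,low[3]=2,low[4]=0); scc=(scc[0]=?,scc[1]=0,scc[2]=?,scc[3]=0,scc[4]=?)
step 4: low=(low[0]=0,low[1]=2,low[2]=?,low[3]=2,low[4]=0); scc=(scc[0]=1,scc[1]=0,scc[2]=?,scc[3]=0,scc[4]=1)
step 5: low=(low[0]=0,low[1]=2,low[2]=4,low[3]=2,low[4]=0); scc=(scc[0]=1,scc[1]=0,scc[2]=2,scc[3]=0,scc[4]=1)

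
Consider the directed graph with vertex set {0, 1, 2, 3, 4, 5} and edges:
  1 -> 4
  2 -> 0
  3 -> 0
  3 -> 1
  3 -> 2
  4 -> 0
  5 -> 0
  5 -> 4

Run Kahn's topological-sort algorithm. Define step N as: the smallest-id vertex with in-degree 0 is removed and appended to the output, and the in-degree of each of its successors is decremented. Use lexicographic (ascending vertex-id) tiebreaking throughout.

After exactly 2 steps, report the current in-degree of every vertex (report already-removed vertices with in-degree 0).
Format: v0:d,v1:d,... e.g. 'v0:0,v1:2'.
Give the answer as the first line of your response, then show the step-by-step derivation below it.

v0:3,v1:0,v2:0,v3:0,v4:1,v5:0

step 1: output 3; order=[3]; indeg=(3,0,0,0,2,0)
step 2: output 1; order=[3,1]; indeg=(3,0,0,0,1,0)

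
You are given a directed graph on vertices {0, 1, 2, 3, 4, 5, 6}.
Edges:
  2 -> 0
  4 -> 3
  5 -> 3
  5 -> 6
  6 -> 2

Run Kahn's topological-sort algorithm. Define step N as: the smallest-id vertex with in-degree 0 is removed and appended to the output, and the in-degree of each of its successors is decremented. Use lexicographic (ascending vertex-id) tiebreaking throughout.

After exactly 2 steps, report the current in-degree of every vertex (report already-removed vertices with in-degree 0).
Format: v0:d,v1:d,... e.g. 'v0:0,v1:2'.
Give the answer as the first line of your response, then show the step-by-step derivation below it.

v0:1,v1:0,v2:1,v3:1,v4:0,v5:0,v6:1

step 1: output 1; order=[1]; indeg=(1,0,1,2,0,0,1)
step 2: output 4; order=[1,4]; indeg=(1,0,1,1,0,0,1)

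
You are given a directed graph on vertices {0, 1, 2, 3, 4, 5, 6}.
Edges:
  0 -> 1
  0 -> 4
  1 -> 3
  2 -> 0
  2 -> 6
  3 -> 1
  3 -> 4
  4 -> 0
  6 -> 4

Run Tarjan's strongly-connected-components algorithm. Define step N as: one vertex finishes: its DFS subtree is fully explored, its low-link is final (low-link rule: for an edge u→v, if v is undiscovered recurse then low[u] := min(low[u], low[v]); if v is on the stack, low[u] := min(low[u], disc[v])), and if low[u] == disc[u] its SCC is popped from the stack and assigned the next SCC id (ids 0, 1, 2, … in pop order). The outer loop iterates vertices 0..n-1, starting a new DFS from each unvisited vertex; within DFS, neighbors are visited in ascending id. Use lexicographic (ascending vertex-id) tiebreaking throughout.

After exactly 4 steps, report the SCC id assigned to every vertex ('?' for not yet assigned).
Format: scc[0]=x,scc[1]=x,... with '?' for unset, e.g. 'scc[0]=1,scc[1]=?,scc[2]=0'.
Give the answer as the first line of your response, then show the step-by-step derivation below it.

scc[0]=0,scc[1]=0,scc[2]=?,scc[3]=0,scc[4]=0,scc[5]=?,scc[6]=?

step 1: low=(low[0]=0,low[1]=1,low[2]=?,low[3]=1,low[4]=0,low[5]=?,low[6]=?); scc=(scc[0]=?,scc[1]=?,scc[2]=?,scc[3]=?,scc[4]=?,scc[5]=?,scc[6]=?)
step 2: low=(low[0]=0,low[1]=1,low[2]=?,low[3]=0,low[4]=0,low[5]=?,low[6]=?); scc=(scc[0]=?,scc[1]=?,scc[2]=?,scc[3]=?,scc[4]=?,scc[5]=?,scc[6]=?)
step 3: low=(low[0]=0,low[1]=0,low[2]=?,low[3]=0,low[4]=0,low[5]=?,low[6]=?); scc=(scc[0]=?,scc[1]=?,scc[2]=?,scc[3]=?,scc[4]=?,scc[5]=?,scc[6]=?)
step 4: low=(low[0]=0,low[1]=0,low[2]=?,low[3]=0,low[4]=0,low[5]=?,low[6]=?); scc=(scc[0]=0,scc[1]=0,scc[2]=?,scc[3]=0,scc[4]=0,scc[5]=?,scc[6]=?)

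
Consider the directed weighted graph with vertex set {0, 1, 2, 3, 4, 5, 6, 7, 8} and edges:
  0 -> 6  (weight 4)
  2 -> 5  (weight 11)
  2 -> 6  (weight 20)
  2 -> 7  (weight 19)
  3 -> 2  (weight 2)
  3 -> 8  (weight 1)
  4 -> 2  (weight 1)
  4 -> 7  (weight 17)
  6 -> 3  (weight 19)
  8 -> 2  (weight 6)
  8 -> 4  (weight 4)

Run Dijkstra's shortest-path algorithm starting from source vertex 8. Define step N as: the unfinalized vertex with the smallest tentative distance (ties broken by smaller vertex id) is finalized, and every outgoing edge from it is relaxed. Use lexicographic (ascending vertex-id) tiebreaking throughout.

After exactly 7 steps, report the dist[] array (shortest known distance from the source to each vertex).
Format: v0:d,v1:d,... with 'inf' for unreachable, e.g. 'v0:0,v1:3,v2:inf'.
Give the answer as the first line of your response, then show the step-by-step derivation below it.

v0:inf,v1:inf,v2:5,v3:44,v4:4,v5:16,v6:25,v7:21,v8:0

step 1: dist = v0:inf,v1:inf,v2:6,v3:inf,v4:4,v5:inf,v6:inf,v7:inf,v8:0
step 2: dist = v0:inf,v1:inf,v2:5,v3:inf,v4:4,v5:inf,v6:inf,v7:21,v8:0
step 3: dist = v0:inf,v1:inf,v2:5,v3:inf,v4:4,v5:16,v6:25,v7:21,v8:0
step 4: dist = v0:inf,v1:inf,v2:5,v3:inf,v4:4,v5:16,v6:25,v7:21,v8:0
step 5: dist = v0:inf,v1:inf,v2:5,v3:inf,v4:4,v5:16,v6:25,v7:21,v8:0
step 6: dist = v0:inf,v1:inf,v2:5,v3:44,v4:4,v5:16,v6:25,v7:21,v8:0
step 7: dist = v0:inf,v1:inf,v2:5,v3:44,v4:4,v5:16,v6:25,v7:21,v8:0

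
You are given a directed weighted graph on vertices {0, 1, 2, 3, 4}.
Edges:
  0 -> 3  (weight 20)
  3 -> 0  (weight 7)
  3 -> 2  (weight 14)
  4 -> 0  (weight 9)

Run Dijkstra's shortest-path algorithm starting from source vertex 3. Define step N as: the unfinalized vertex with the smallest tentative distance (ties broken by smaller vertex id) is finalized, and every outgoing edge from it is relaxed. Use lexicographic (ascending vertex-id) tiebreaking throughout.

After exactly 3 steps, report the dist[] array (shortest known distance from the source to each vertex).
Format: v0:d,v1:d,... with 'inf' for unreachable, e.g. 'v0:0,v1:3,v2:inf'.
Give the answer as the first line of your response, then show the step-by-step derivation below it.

v0:7,v1:inf,v2:14,v3:0,v4:inf

step 1: dist = v0:7,v1:inf,v2:14,v3:0,v4:inf
step 2: dist = v0:7,v1:inf,v2:14,v3:0,v4:inf
step 3: dist = v0:7,v1:inf,v2:14,v3:0,v4:inf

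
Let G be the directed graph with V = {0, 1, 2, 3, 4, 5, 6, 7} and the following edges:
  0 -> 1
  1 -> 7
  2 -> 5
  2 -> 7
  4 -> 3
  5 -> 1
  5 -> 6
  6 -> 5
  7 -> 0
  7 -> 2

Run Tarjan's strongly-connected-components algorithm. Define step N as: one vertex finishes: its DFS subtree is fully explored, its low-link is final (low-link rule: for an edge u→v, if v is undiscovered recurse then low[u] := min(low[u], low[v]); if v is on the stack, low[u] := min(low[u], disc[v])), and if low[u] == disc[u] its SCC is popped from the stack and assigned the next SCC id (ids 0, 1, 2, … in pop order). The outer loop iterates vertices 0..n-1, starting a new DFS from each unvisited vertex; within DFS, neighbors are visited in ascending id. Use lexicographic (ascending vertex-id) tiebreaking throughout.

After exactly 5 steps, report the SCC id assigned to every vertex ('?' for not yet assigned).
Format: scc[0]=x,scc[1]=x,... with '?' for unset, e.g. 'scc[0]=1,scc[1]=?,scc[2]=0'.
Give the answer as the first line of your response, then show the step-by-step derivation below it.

scc[0]=?,scc[1]=?,scc[2]=?,scc[3]=?,scc[4]=?,scc[5]=?,scc[6]=?,scc[7]=?

step 1: low=(low[0]=0,low[1]=1,low[2]=3,low[3]=?,low[4]=?,low[5]=1,low[6]=4,low[7]=0); scc=(scc[0]=?,scc[1]=?,scc[2]=?,scc[3]=?,scc[4]=?,scc[5]=?,scc[6]=?,scc[7]=?)
step 2: low=(low[0]=0,low[1]=1,low[2]=3,low[3]=?,low[4]=?,low[5]=1,low[6]=4,low[7]=0); scc=(scc[0]=?,scc[1]=?,scc[2]=?,scc[3]=?,scc[4]=?,scc[5]=?,scc[6]=?,scc[7]=?)
step 3: low=(low[0]=0,low[1]=1,low[2]=1,low[3]=?,low[4]=?,low[5]=1,low[6]=4,low[7]=0); scc=(scc[0]=?,scc[1]=?,scc[2]=?,scc[3]=?,scc[4]=?,scc[5]=?,scc[6]=?,scc[7]=?)
step 4: low=(low[0]=0,low[1]=1,low[2]=1,low[3]=?,low[4]=?,low[5]=1,low[6]=4,low[7]=0); scc=(scc[0]=?,scc[1]=?,scc[2]=?,scc[3]=?,scc[4]=?,scc[5]=?,scc[6]=?,scc[7]=?)
step 5: low=(low[0]=0,low[1]=0,low[2]=1,low[3]=?,low[4]=?,low[5]=1,low[6]=4,low[7]=0); scc=(scc[0]=?,scc[1]=?,scc[2]=?,scc[3]=?,scc[4]=?,scc[5]=?,scc[6]=?,scc[7]=?)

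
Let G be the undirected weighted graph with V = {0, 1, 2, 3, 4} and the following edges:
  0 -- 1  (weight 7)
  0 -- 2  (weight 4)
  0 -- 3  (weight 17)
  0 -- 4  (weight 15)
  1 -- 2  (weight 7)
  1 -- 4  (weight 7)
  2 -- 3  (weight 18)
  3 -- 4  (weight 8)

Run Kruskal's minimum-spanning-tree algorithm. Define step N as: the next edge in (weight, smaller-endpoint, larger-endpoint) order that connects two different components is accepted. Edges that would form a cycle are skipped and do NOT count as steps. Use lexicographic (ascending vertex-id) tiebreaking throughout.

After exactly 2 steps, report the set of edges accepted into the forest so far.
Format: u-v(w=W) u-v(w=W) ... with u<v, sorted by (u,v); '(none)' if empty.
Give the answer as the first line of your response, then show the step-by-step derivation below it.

0-1(w=7) 0-2(w=4)

step 1: add edge 0-2 (w=4); MST = {0-2(w=4)}
step 2: add edge 0-1 (w=7); MST = {0-1(w=7) 0-2(w=4)}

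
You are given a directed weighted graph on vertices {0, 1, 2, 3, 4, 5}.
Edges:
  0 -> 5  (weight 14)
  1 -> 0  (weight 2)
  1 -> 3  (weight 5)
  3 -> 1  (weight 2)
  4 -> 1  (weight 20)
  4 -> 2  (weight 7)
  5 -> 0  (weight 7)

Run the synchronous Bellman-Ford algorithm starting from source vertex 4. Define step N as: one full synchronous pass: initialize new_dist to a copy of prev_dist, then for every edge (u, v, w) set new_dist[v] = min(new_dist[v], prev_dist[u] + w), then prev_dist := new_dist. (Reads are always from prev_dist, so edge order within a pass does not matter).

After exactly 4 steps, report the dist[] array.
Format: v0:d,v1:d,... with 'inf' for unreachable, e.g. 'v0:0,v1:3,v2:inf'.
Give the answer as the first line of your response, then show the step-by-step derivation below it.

v0:22,v1:20,v2:7,v3:25,v4:0,v5:36

step 1: dist = v0:inf,v1:20,v2:7,v3:inf,v4:0,v5:inf
step 2: dist = v0:22,v1:20,v2:7,v3:25,v4:0,v5:inf
step 3: dist = v0:22,v1:20,v2:7,v3:25,v4:0,v5:36
step 4: dist = v0:22,v1:20,v2:7,v3:25,v4:0,v5:36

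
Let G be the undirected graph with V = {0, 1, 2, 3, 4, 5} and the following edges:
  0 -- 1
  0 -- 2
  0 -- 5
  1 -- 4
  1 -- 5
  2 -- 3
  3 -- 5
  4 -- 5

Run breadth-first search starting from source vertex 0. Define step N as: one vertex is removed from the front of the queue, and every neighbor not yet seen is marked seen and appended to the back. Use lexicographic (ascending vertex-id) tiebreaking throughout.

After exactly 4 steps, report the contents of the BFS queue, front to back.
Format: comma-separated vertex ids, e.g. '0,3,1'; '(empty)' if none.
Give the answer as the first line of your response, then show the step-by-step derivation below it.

4,3

step 1: dequeue 0; queue=[1,2,5]; order=0
step 2: dequeue 1; queue=[2,5,4]; order=0,1
step 3: dequeue 2; queue=[5,4,3]; order=0,1,2
step 4: dequeue 5; queue=[4,3]; order=0,1,2,5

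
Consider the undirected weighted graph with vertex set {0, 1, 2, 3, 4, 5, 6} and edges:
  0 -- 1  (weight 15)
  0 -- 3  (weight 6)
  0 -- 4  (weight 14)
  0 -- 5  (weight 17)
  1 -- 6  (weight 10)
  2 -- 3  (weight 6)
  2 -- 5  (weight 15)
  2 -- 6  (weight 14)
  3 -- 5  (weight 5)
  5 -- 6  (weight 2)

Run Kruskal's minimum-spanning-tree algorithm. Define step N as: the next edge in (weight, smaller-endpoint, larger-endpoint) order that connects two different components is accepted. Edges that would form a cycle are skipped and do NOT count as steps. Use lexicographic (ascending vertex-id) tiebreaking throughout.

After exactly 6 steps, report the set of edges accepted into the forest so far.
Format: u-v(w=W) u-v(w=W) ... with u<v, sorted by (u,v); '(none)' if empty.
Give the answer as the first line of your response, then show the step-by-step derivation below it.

0-3(w=6) 0-4(w=14) 1-6(w=10) 2-3(w=6) 3-5(w=5) 5-6(w=2)

step 1: add edge 5-6 (w=2); MST = {5-6(w=2)}
step 2: add edge 3-5 (w=5); MST = {3-5(w=5) 5-6(w=2)}
step 3: add edge 0-3 (w=6); MST = {0-3(w=6) 3-5(w=5) 5-6(w=2)}
step 4: add edge 2-3 (w=6); MST = {0-3(w=6) 2-3(w=6) 3-5(w=5) 5-6(w=2)}
step 5: add edge 1-6 (w=10); MST = {0-3(w=6) 1-6(w=10) 2-3(w=6) 3-5(w=5) 5-6(w=2)}
step 6: add edge 0-4 (w=14); MST = {0-3(w=6) 0-4(w=14) 1-6(w=10) 2-3(w=6) 3-5(w=5) 5-6(w=2)}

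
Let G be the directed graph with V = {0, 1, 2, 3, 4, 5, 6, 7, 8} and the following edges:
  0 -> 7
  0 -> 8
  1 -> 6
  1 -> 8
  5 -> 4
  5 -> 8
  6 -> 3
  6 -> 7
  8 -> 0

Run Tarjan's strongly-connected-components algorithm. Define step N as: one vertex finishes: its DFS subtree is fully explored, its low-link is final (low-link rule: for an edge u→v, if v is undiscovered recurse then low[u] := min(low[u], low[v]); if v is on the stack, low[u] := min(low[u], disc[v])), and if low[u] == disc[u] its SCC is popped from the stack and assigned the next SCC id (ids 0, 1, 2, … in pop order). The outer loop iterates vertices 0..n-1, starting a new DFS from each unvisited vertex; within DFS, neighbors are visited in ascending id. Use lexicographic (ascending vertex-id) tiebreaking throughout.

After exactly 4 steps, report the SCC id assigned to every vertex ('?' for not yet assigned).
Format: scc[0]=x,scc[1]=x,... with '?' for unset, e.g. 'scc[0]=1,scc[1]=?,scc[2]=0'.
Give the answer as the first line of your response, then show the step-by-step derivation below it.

scc[0]=1,scc[1]=?,scc[2]=?,scc[3]=2,scc[4]=?,scc[5]=?,scc[6]=?,scc[7]=0,scc[8]=1

step 1: low=(low[0]=0,low[1]=?,low[2]=?,low[3]=?,low[4]=?,low[5]=?,low[6]=?,low[7]=1,low[8]=?); scc=(scc[0]=?,scc[1]=?,scc[2]=?,scc[3]=?,scc[4]=?,scc[5]=?,scc[6]=?,scc[7]=0,scc[8]=?)
step 2: low=(low[0]=0,low[1]=?,low[2]=?,low[3]=?,low[4]=?,low[5]=?,low[6]=?,low[7]=1,low[8]=0); scc=(scc[0]=?,scc[1]=?,scc[2]=?,scc[3]=?,scc[4]=?,scc[5]=?,scc[6]=?,scc[7]=0,scc[8]=?)
step 3: low=(low[0]=0,low[1]=?,low[2]=?,low[3]=?,low[4]=?,low[5]=?,low[6]=?,low[7]=1,low[8]=0); scc=(scc[0]=1,scc[1]=?,scc[2]=?,scc[3]=?,scc[4]=?,scc[5]=?,scc[6]=?,scc[7]=0,scc[8]=1)
step 4: low=(low[0]=0,low[1]=3,low[2]=?,low[3]=5,low[4]=?,low[5]=?,low[6]=4,low[7]=1,low[8]=0); scc=(scc[0]=1,scc[1]=?,scc[2]=?,scc[3]=2,scc[4]=?,scc[5]=?,scc[6]=?,scc[7]=0,scc[8]=1)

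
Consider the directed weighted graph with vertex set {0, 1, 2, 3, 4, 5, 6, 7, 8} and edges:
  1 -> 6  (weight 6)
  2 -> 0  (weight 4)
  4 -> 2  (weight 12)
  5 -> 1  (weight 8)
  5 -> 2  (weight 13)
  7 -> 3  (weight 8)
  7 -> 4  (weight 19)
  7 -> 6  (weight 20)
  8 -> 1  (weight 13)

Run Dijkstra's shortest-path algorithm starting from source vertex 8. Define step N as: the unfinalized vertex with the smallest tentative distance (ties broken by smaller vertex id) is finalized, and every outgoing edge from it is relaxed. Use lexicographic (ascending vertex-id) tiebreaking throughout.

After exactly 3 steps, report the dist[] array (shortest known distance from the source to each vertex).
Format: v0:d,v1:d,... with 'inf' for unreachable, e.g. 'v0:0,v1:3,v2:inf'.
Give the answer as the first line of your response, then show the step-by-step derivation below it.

v0:inf,v1:13,v2:inf,v3:inf,v4:inf,v5:inf,v6:19,v7:inf,v8:0

step 1: dist = v0:inf,v1:13,v2:inf,v3:inf,v4:inf,v5:inf,v6:inf,v7:inf,v8:0
step 2: dist = v0:inf,v1:13,v2:inf,v3:inf,v4:inf,v5:inf,v6:19,v7:inf,v8:0
step 3: dist = v0:inf,v1:13,v2:inf,v3:inf,v4:inf,v5:inf,v6:19,v7:inf,v8:0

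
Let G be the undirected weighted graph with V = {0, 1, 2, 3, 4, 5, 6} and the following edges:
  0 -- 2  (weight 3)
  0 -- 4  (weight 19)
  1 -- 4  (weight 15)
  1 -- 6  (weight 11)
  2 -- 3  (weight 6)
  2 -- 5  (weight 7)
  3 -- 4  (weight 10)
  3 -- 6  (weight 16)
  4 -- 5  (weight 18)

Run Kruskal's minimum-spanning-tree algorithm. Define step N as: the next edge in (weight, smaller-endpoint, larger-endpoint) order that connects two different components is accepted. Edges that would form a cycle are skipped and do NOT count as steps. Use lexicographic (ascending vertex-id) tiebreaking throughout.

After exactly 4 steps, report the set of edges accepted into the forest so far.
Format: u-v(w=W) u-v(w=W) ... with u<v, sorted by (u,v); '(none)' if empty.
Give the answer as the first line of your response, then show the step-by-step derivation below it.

0-2(w=3) 2-3(w=6) 2-5(w=7) 3-4(w=10)

step 1: add edge 0-2 (w=3); MST = {0-2(w=3)}
step 2: add edge 2-3 (w=6); MST = {0-2(w=3) 2-3(w=6)}
step 3: add edge 2-5 (w=7); MST = {0-2(w=3) 2-3(w=6) 2-5(w=7)}
step 4: add edge 3-4 (w=10); MST = {0-2(w=3) 2-3(w=6) 2-5(w=7) 3-4(w=10)}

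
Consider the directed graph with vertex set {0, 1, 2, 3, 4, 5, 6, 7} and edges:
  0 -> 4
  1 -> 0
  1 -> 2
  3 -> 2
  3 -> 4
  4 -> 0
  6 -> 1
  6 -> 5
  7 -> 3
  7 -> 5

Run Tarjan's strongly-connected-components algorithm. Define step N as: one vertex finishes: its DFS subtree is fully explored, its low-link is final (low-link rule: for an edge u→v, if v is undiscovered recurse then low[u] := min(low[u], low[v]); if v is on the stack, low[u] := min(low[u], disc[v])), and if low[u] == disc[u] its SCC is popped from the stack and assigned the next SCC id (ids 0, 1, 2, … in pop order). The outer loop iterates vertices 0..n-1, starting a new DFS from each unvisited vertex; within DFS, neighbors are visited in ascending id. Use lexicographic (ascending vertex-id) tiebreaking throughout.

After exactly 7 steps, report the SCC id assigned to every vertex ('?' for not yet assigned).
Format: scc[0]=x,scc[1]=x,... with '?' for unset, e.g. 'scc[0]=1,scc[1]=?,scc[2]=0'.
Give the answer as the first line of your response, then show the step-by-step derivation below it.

scc[0]=0,scc[1]=2,scc[2]=1,scc[3]=3,scc[4]=0,scc[5]=4,scc[6]=5,scc[7]=?

step 1: low=(low[0]=0,low[1]=?,low[2]=?,low[3]=?,low[4]=0,low[5]=?,low[6]=?,low[7]=?); scc=(scc[0]=?,scc[1]=?,scc[2]=?,scc[3]=?,scc[4]=?,scc[5]=?,scc[6]=?,scc[7]=?)
step 2: low=(low[0]=0,low[1]=?,low[2]=?,low[3]=?,low[4]=0,low[5]=?,low[6]=?,low[7]=?); scc=(scc[0]=0,scc[1]=?,scc[2]=?,scc[3]=?,scc[4]=0,scc[5]=?,scc[6]=?,scc[7]=?)
step 3: low=(low[0]=0,low[1]=2,low[2]=3,low[3]=?,low[4]=0,low[5]=?,low[6]=?,low[7]=?); scc=(scc[0]=0,scc[1]=?,scc[2]=1,scc[3]=?,scc[4]=0,scc[5]=?,scc[6]=?,scc[7]=?)
step 4: low=(low[0]=0,low[1]=2,low[2]=3,low[3]=?,low[4]=0,low[5]=?,low[6]=?,low[7]=?); scc=(scc[0]=0,scc[1]=2,scc[2]=1,scc[3]=?,scc[4]=0,scc[5]=?,scc[6]=?,scc[7]=?)
step 5: low=(low[0]=0,low[1]=2,low[2]=3,low[3]=4,low[4]=0,low[5]=?,low[6]=?,low[7]=?); scc=(scc[0]=0,scc[1]=2,scc[2]=1,scc[3]=3,scc[4]=0,scc[5]=?,scc[6]=?,scc[7]=?)
step 6: low=(low[0]=0,low[1]=2,low[2]=3,low[3]=4,low[4]=0,low[5]=5,low[6]=?,low[7]=?); scc=(scc[0]=0,scc[1]=2,scc[2]=1,scc[3]=3,scc[4]=0,scc[5]=4,scc[6]=?,scc[7]=?)
step 7: low=(low[0]=0,low[1]=2,low[2]=3,low[3]=4,low[4]=0,low[5]=5,low[6]=6,low[7]=?); scc=(scc[0]=0,scc[1]=2,scc[2]=1,scc[3]=3,scc[4]=0,scc[5]=4,scc[6]=5,scc[7]=?)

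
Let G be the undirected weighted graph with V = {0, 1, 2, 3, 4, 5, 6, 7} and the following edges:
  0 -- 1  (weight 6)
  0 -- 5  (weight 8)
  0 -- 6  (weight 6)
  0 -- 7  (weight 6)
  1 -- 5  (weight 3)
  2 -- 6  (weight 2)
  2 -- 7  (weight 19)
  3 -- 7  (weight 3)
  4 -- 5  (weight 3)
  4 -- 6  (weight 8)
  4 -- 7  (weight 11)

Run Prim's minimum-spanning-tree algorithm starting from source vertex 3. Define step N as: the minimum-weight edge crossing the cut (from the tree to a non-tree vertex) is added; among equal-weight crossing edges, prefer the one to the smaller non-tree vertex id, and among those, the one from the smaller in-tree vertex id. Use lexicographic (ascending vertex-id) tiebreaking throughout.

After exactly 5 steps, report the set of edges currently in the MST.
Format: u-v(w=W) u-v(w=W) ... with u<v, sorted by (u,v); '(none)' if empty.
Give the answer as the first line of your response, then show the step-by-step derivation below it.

0-1(w=6) 0-7(w=6) 1-5(w=3) 3-7(w=3) 4-5(w=3)

step 1: add edge 3-7 (w=3); MST = {3-7(w=3)}
step 2: add edge 0-7 (w=6); MST = {0-7(w=6) 3-7(w=3)}
step 3: add edge 0-1 (w=6); MST = {0-1(w=6) 0-7(w=6) 3-7(w=3)}
step 4: add edge 1-5 (w=3); MST = {0-1(w=6) 0-7(w=6) 1-5(w=3) 3-7(w=3)}
step 5: add edge 4-5 (w=3); MST = {0-1(w=6) 0-7(w=6) 1-5(w=3) 3-7(w=3) 4-5(w=3)}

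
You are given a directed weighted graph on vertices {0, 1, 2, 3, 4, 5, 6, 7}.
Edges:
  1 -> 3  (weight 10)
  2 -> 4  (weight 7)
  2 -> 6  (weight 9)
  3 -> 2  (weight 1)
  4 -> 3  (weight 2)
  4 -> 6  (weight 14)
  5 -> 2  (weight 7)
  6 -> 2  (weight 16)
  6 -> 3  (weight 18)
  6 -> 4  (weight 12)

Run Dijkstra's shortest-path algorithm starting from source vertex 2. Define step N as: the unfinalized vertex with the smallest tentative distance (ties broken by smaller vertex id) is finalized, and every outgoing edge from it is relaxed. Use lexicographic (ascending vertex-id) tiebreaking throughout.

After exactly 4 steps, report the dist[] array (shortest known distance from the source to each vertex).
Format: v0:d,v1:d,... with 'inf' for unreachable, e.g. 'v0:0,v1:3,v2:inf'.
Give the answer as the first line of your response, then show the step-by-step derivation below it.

v0:inf,v1:inf,v2:0,v3:9,v4:7,v5:inf,v6:9,v7:inf

step 1: dist = v0:inf,v1:inf,v2:0,v3:inf,v4:7,v5:inf,v6:9,v7:inf
step 2: dist = v0:inf,v1:inf,v2:0,v3:9,v4:7,v5:inf,v6:9,v7:inf
step 3: dist = v0:inf,v1:inf,v2:0,v3:9,v4:7,v5:inf,v6:9,v7:inf
step 4: dist = v0:inf,v1:inf,v2:0,v3:9,v4:7,v5:inf,v6:9,v7:inf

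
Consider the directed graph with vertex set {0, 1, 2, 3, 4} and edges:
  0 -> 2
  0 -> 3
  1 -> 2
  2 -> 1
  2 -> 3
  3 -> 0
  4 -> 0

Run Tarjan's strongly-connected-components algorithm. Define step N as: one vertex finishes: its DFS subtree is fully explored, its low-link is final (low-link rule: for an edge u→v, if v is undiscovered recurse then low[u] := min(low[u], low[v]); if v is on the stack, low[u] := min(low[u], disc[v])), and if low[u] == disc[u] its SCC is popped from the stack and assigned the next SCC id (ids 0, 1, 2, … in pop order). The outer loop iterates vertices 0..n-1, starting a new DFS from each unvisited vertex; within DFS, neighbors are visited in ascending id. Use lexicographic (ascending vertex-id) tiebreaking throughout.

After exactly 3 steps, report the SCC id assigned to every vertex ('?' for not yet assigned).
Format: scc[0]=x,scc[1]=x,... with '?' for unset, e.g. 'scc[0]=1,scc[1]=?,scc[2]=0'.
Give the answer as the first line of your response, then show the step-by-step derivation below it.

scc[0]=?,scc[1]=?,scc[2]=?,scc[3]=?,scc[4]=?

step 1: low=(low[0]=0,low[1]=1,low[2]=1,low[3]=?,low[4]=?); scc=(scc[0]=?,scc[1]=?,scc[2]=?,scc[3]=?,scc[4]=?)
step 2: low=(low[0]=0,low[1]=1,low[2]=1,low[3]=0,low[4]=?); scc=(scc[0]=?,scc[1]=?,scc[2]=?,scc[3]=?,scc[4]=?)
step 3: low=(low[0]=0,low[1]=1,low[2]=0,low[3]=0,low[4]=?); scc=(scc[0]=?,scc[1]=?,scc[2]=?,scc[3]=?,scc[4]=?)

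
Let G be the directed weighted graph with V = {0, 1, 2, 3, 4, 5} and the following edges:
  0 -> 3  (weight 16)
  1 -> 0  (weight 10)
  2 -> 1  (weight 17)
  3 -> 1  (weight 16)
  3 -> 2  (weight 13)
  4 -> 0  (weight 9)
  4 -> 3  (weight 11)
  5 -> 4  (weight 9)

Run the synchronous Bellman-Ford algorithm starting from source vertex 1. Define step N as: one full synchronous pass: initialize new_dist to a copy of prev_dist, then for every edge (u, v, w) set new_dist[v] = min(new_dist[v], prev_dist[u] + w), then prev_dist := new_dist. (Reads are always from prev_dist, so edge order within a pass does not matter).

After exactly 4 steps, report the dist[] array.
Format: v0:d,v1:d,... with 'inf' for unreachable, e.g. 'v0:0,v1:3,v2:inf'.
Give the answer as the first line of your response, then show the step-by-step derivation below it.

v0:10,v1:0,v2:39,v3:26,v4:inf,v5:inf

step 1: dist = v0:10,v1:0,v2:inf,v3:inf,v4:inf,v5:inf
step 2: dist = v0:10,v1:0,v2:inf,v3:26,v4:inf,v5:inf
step 3: dist = v0:10,v1:0,v2:39,v3:26,v4:inf,v5:inf
step 4: dist = v0:10,v1:0,v2:39,v3:26,v4:inf,v5:inf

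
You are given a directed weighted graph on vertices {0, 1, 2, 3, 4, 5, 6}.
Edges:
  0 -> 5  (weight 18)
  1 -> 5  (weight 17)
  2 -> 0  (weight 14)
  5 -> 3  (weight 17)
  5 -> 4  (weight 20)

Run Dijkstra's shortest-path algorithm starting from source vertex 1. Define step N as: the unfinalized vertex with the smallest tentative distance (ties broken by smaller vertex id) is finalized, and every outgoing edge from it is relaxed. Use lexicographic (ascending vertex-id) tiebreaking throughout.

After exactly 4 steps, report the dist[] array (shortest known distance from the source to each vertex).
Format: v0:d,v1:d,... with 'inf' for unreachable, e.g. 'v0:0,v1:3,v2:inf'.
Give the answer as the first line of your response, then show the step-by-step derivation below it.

v0:inf,v1:0,v2:inf,v3:34,v4:37,v5:17,v6:inf

step 1: dist = v0:inf,v1:0,v2:inf,v3:inf,v4:inf,v5:17,v6:inf
step 2: dist = v0:inf,v1:0,v2:inf,v3:34,v4:37,v5:17,v6:inf
step 3: dist = v0:inf,v1:0,v2:inf,v3:34,v4:37,v5:17,v6:inf
step 4: dist = v0:inf,v1:0,v2:inf,v3:34,v4:37,v5:17,v6:inf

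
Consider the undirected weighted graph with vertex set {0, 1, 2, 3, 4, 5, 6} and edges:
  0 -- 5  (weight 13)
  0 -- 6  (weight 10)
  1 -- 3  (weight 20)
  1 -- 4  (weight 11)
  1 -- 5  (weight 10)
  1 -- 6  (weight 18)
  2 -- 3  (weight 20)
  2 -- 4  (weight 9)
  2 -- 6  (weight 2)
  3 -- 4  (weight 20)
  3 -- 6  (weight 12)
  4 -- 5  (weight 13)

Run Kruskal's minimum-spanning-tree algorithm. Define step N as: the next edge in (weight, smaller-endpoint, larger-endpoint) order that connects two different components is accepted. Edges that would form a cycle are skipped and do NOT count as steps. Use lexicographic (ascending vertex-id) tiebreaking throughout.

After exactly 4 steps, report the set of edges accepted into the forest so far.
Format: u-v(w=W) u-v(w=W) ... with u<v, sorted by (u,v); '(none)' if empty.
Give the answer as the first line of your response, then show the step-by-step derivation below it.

0-6(w=10) 1-5(w=10) 2-4(w=9) 2-6(w=2)

step 1: add edge 2-6 (w=2); MST = {2-6(w=2)}
step 2: add edge 2-4 (w=9); MST = {2-4(w=9) 2-6(w=2)}
step 3: add edge 0-6 (w=10); MST = {0-6(w=10) 2-4(w=9) 2-6(w=2)}
step 4: add edge 1-5 (w=10); MST = {0-6(w=10) 1-5(w=10) 2-4(w=9) 2-6(w=2)}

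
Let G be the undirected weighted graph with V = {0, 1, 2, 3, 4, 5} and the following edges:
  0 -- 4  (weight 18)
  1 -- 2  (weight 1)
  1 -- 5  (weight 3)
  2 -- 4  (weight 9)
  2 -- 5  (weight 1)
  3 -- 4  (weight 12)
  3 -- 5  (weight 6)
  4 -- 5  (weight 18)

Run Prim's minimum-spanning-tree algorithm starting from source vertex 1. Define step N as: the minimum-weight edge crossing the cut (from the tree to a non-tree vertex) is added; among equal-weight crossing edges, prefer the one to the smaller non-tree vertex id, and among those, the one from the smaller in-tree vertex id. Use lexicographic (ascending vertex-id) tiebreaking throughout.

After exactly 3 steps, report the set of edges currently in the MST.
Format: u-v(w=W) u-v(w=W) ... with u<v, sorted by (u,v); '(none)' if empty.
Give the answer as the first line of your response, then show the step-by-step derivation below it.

1-2(w=1) 2-5(w=1) 3-5(w=6)

step 1: add edge 1-2 (w=1); MST = {1-2(w=1)}
step 2: add edge 2-5 (w=1); MST = {1-2(w=1) 2-5(w=1)}
step 3: add edge 3-5 (w=6); MST = {1-2(w=1) 2-5(w=1) 3-5(w=6)}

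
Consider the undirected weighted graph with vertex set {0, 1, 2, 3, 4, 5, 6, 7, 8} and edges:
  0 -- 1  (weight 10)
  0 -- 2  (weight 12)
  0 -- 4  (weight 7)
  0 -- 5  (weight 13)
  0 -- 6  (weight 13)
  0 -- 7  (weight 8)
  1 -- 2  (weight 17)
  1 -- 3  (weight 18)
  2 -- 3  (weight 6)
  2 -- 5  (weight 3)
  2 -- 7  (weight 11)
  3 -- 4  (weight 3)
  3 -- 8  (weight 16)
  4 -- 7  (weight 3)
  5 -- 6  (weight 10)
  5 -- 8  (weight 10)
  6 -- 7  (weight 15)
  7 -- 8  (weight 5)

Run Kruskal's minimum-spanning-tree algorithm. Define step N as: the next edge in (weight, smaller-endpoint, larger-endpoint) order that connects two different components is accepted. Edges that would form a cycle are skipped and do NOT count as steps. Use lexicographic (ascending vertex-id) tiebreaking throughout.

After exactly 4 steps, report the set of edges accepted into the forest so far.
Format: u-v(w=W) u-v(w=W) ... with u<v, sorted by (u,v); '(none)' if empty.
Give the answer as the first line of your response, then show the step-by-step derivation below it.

2-5(w=3) 3-4(w=3) 4-7(w=3) 7-8(w=5)

step 1: add edge 2-5 (w=3); MST = {2-5(w=3)}
step 2: add edge 3-4 (w=3); MST = {2-5(w=3) 3-4(w=3)}
step 3: add edge 4-7 (w=3); MST = {2-5(w=3) 3-4(w=3) 4-7(w=3)}
step 4: add edge 7-8 (w=5); MST = {2-5(w=3) 3-4(w=3) 4-7(w=3) 7-8(w=5)}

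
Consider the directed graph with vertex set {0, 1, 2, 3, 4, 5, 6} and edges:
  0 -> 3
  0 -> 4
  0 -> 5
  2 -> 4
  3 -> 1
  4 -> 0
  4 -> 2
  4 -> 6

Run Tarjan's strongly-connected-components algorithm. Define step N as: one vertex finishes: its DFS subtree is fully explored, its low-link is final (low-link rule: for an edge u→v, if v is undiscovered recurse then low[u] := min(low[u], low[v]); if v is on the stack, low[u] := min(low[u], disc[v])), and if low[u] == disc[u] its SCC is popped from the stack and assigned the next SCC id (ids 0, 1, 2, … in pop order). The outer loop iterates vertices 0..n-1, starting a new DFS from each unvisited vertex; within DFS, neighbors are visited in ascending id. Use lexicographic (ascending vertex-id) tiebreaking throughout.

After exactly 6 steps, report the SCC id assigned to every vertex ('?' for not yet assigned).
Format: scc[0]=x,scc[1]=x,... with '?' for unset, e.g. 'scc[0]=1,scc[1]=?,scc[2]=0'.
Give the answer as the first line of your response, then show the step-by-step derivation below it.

scc[0]=?,scc[1]=0,scc[2]=?,scc[3]=1,scc[4]=?,scc[5]=3,scc[6]=2

step 1: low=(low[0]=0,low[1]=2,low[2]=?,low[3]=1,low[4]=?,low[5]=?,low[6]=?); scc=(scc[0]=?,scc[1]=0,scc[2]=?,scc[3]=?,scc[4]=?,scc[5]=?,scc[6]=?)
step 2: low=(low[0]=0,low[1]=2,low[2]=?,low[3]=1,low[4]=?,low[5]=?,low[6]=?); scc=(scc[0]=?,scc[1]=0,scc[2]=?,scc[3]=1,scc[4]=?,scc[5]=?,scc[6]=?)
step 3: low=(low[0]=0,low[1]=2,low[2]=3,low[3]=1,low[4]=0,low[5]=?,low[6]=?); scc=(scc[0]=?,scc[1]=0,scc[2]=?,scc[3]=1,scc[4]=?,scc[5]=?,scc[6]=?)
step 4: low=(low[0]=0,low[1]=2,low[2]=3,low[3]=1,low[4]=0,low[5]=?,low[6]=5); scc=(scc[0]=?,scc[1]=0,scc[2]=?,scc[3]=1,scc[4]=?,scc[5]=?,scc[6]=2)
step 5: low=(low[0]=0,low[1]=2,low[2]=3,low[3]=1,low[4]=0,low[5]=?,low[6]=5); scc=(scc[0]=?,scc[1]=0,scc[2]=?,scc[3]=1,scc[4]=?,scc[5]=?,scc[6]=2)
step 6: low=(low[0]=0,low[1]=2,low[2]=3,low[3]=1,low[4]=0,low[5]=6,low[6]=5); scc=(scc[0]=?,scc[1]=0,scc[2]=?,scc[3]=1,scc[4]=?,scc[5]=3,scc[6]=2)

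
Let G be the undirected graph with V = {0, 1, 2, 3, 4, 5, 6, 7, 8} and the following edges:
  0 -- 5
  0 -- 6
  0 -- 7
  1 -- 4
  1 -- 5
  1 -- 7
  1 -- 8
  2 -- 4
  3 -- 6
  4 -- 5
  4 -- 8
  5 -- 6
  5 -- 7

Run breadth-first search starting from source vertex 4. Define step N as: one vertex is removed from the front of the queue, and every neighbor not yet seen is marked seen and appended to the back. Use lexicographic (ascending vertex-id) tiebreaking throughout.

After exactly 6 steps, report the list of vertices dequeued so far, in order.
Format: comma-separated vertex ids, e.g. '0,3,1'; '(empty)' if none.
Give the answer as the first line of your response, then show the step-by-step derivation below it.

4,1,2,5,8,7

step 1: dequeue 4; queue=[1,2,5,8]; order=4
step 2: dequeue 1; queue=[2,5,8,7]; order=4,1
step 3: dequeue 2; queue=[5,8,7]; order=4,1,2
step 4: dequeue 5; queue=[8,7,0,6]; order=4,1,2,5
step 5: dequeue 8; queue=[7,0,6]; order=4,1,2,5,8
step 6: dequeue 7; queue=[0,6]; order=4,1,2,5,8,7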